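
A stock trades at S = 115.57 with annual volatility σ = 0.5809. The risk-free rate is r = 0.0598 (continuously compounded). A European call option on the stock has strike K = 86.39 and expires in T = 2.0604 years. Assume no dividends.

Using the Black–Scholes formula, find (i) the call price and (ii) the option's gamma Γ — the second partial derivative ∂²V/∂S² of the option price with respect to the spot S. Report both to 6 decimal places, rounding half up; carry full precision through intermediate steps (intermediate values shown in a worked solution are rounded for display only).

σ√T = 0.5809·√2.0604 = 0.833829
d₁ = (ln(S/K) + (r+σ²/2)T) / (σ√T) = (ln(115.57/86.39) + (0.0598+0.5809²/2)·2.0604) / 0.833829 = (0.291004 + 0.470848) / 0.833829 = 0.913679
d₂ = d₁ − σ√T = 0.913679 − 0.833829 = 0.079849
e^{−rT} = e^{−0.0598·2.0604} = 0.884076
N(d₁) = 0.819557,  N(d₂) = 0.531821
Call price V = S·N(d₁) − K·e^{−rT}·N(d₂) = 94.716219 − 40.618052 = 54.098167
φ(d₁) = (1/√(2π))·e^{−d₁²/2} = 0.262805
Γ = φ(d₁) / (S·σ·√T) = 0.002727

price = 54.098167
Γ = 0.002727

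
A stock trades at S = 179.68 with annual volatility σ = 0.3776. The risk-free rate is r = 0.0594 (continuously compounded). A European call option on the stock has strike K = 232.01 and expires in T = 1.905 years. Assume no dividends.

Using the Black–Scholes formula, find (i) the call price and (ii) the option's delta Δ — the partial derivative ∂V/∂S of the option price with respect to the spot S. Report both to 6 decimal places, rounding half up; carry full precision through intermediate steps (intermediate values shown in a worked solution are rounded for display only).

price = 27.453921
Δ = 0.494920

σ√T = 0.3776·√1.905 = 0.521170
d₁ = (ln(S/K) + (r+σ²/2)T) / (σ√T) = (ln(179.68/232.01) + (0.0594+0.3776²/2)·1.905) / 0.521170 = (-0.255603 + 0.248966) / 0.521170 = -0.012735
d₂ = d₁ − σ√T = -0.012735 − 0.521170 = -0.533905
e^{−rT} = e^{−0.0594·1.905} = 0.893010
N(d₁) = 0.494920,  N(d₂) = 0.296704
Call price V = S·N(d₁) − K·e^{−rT}·N(d₂) = 88.927189 − 61.473268 = 27.453921
Δ = N(d₁) = 0.494920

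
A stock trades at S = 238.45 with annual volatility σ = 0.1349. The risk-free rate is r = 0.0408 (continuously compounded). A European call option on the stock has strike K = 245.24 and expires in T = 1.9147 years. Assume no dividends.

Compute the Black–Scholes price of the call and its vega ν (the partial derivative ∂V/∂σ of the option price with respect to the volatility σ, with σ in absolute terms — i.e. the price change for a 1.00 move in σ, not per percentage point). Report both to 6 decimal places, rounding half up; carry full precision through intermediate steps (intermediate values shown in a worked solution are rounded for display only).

price = 23.733937
ν = 123.308606

σ√T = 0.1349·√1.9147 = 0.186665
d₁ = (ln(S/K) + (r+σ²/2)T) / (σ√T) = (ln(238.45/245.24) + (0.0408+0.1349²/2)·1.9147) / 0.186665 = (-0.028078 + 0.095542) / 0.186665 = 0.361418
d₂ = d₁ − σ√T = 0.361418 − 0.186665 = 0.174753
e^{−rT} = e^{−0.0408·1.9147} = 0.924854
N(d₁) = 0.641106,  N(d₂) = 0.569363
Call price V = S·N(d₁) − K·e^{−rT}·N(d₂) = 152.871820 − 129.137882 = 23.733937
φ(d₁) = (1/√(2π))·e^{−d₁²/2} = 0.373719
ν = S·φ(d₁)·√T = 123.308606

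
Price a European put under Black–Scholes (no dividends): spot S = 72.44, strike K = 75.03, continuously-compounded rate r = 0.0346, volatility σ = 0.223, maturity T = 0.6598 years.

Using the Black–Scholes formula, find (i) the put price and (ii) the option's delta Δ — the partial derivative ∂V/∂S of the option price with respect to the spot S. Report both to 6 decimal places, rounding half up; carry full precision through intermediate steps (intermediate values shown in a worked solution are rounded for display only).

price = 5.720353
Δ = -0.490959

σ√T = 0.223·√0.6598 = 0.181139
d₁ = (ln(S/K) + (r+σ²/2)T) / (σ√T) = (ln(72.44/75.03) + (0.0346+0.223²/2)·0.6598) / 0.181139 = (-0.035129 + 0.039235) / 0.181139 = 0.022664
d₂ = d₁ − σ√T = 0.022664 − 0.181139 = -0.158475
e^{−rT} = e^{−0.0346·0.6598} = 0.977430
N(−d₁) = 0.490959,  N(−d₂) = 0.562959
Put price V = K·e^{−rT}·N(−d₂) − S·N(−d₁) = 41.285441 − 35.565088 = 5.720353
Δ = −N(−d₁) = -0.490959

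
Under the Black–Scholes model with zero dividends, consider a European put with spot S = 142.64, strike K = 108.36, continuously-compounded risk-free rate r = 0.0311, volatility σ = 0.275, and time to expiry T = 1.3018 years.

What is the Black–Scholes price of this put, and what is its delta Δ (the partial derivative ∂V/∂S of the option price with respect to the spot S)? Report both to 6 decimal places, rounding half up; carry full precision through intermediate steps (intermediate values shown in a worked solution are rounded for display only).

σ√T = 0.275·√1.3018 = 0.313765
d₁ = (ln(S/K) + (r+σ²/2)T) / (σ√T) = (ln(142.64/108.36) + (0.0311+0.275²/2)·1.3018) / 0.313765 = (0.274865 + 0.089710) / 0.313765 = 1.161936
d₂ = d₁ − σ√T = 1.161936 − 0.313765 = 0.848171
e^{−rT} = e^{−0.0311·1.3018} = 0.960323
N(−d₁) = 0.122631,  N(−d₂) = 0.198171
Put price V = K·e^{−rT}·N(−d₂) − S·N(−d₁) = 20.621820 − 17.492036 = 3.129783
Δ = −N(−d₁) = -0.122631

price = 3.129783
Δ = -0.122631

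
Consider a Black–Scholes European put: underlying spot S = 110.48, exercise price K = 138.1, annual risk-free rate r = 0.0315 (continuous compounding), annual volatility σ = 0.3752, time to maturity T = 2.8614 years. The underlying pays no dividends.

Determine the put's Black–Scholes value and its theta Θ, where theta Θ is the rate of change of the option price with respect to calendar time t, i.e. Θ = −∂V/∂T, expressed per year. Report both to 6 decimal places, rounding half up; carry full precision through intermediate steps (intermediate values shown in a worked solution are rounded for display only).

σ√T = 0.3752·√2.8614 = 0.634676
d₁ = (ln(S/K) + (r+σ²/2)T) / (σ√T) = (ln(110.48/138.1) + (0.0315+0.3752²/2)·2.8614) / 0.634676 = (-0.223144 + 0.291541) / 0.634676 = 0.107767
d₂ = d₁ − σ√T = 0.107767 − 0.634676 = -0.526909
e^{−rT} = e^{−0.0315·2.8614} = 0.913809
N(−d₁) = 0.457090,  N(−d₂) = 0.700871
Put price V = K·e^{−rT}·N(−d₂) − S·N(−d₁) = 88.447859 − 50.499314 = 37.948546
φ(d₁) = (1/√(2π))·e^{−d₁²/2} = 0.396632
Θ = −S·φ(d₁)·σ/(2√T) + r·K·e^{−rT}·N(−d₂) = −4.859766 + 2.786108 = -2.073659

price = 37.948546
Θ = -2.073659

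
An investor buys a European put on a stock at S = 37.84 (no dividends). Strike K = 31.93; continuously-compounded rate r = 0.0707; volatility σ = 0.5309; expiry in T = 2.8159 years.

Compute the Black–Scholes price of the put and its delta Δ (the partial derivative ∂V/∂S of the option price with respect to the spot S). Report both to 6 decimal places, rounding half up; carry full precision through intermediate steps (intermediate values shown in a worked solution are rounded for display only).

σ√T = 0.5309·√2.8159 = 0.890884
d₁ = (ln(S/K) + (r+σ²/2)T) / (σ√T) = (ln(37.84/31.93) + (0.0707+0.5309²/2)·2.8159) / 0.890884 = (0.169821 + 0.595922) / 0.890884 = 0.859531
d₂ = d₁ − σ√T = 0.859531 − 0.890884 = -0.031354
e^{−rT} = e^{−0.0707·2.8159} = 0.819481
N(−d₁) = 0.195024,  N(−d₂) = 0.512506
Put price V = K·e^{−rT}·N(−d₂) − S·N(−d₁) = 13.410254 − 7.379706 = 6.030548
Δ = −N(−d₁) = -0.195024

price = 6.030548
Δ = -0.195024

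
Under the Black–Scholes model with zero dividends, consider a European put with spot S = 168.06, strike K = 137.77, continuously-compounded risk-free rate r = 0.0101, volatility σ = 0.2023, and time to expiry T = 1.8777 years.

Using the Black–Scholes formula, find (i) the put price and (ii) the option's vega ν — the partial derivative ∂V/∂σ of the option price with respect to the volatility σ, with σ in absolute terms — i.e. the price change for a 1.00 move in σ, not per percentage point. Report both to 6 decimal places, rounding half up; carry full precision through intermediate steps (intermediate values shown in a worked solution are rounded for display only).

σ√T = 0.2023·√1.8777 = 0.277210
d₁ = (ln(S/K) + (r+σ²/2)T) / (σ√T) = (ln(168.06/137.77) + (0.0101+0.2023²/2)·1.8777) / 0.277210 = (0.198735 + 0.057387) / 0.277210 = 0.923931
d₂ = d₁ − σ√T = 0.923931 − 0.277210 = 0.646721
e^{−rT} = e^{−0.0101·1.8777} = 0.981214
N(−d₁) = 0.177761,  N(−d₂) = 0.258906
Put price V = K·e^{−rT}·N(−d₂) − S·N(−d₁) = 34.999438 − 29.874543 = 5.124895
φ(d₁) = (1/√(2π))·e^{−d₁²/2} = 0.260341
ν = S·φ(d₁)·√T = 59.954281

price = 5.124895
ν = 59.954281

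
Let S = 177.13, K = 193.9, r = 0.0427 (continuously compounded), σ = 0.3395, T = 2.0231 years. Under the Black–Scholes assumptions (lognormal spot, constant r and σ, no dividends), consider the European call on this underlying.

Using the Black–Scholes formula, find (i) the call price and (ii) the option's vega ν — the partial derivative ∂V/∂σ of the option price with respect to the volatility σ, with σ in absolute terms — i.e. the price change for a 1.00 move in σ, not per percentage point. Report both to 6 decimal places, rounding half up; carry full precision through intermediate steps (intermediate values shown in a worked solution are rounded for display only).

σ√T = 0.3395·√2.0231 = 0.482890
d₁ = (ln(S/K) + (r+σ²/2)T) / (σ√T) = (ln(177.13/193.9) + (0.0427+0.3395²/2)·2.0231) / 0.482890 = (-0.090459 + 0.202978) / 0.482890 = 0.233012
d₂ = d₁ − σ√T = 0.233012 − 0.482890 = -0.249878
e^{−rT} = e^{−0.0427·2.0231} = 0.917240
N(d₁) = 0.592124,  N(d₂) = 0.401341
Call price V = S·N(d₁) − K·e^{−rT}·N(d₂) = 104.882918 − 71.379573 = 33.503345
φ(d₁) = (1/√(2π))·e^{−d₁²/2} = 0.388258
ν = S·φ(d₁)·√T = 97.818487

price = 33.503345
ν = 97.818487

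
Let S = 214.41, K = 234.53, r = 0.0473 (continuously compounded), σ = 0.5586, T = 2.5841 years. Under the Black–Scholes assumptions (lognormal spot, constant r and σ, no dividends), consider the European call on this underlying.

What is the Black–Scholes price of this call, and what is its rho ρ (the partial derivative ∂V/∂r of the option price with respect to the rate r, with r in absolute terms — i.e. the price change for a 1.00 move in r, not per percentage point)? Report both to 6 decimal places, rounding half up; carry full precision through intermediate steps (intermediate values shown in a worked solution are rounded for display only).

σ√T = 0.5586·√2.5841 = 0.897957
d₁ = (ln(S/K) + (r+σ²/2)T) / (σ√T) = (ln(214.41/234.53) + (0.0473+0.5586²/2)·2.5841) / 0.897957 = (-0.089693 + 0.525391) / 0.897957 = 0.485210
d₂ = d₁ − σ√T = 0.485210 − 0.897957 = -0.412747
e^{−rT} = e^{−0.0473·2.5841} = 0.884947
N(d₁) = 0.686236,  N(d₂) = 0.339896
Call price V = S·N(d₁) − K·e^{−rT}·N(d₂) = 147.135943 − 70.544245 = 76.591698
ρ = K·T·e^{−rT}·N(d₂) = 182.293384

price = 76.591698
ρ = 182.293384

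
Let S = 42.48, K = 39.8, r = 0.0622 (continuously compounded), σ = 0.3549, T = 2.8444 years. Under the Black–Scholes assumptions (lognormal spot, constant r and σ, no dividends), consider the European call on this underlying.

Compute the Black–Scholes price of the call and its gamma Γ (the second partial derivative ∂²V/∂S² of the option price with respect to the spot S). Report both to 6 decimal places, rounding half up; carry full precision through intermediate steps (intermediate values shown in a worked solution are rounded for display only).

σ√T = 0.3549·√2.8444 = 0.598551
d₁ = (ln(S/K) + (r+σ²/2)T) / (σ√T) = (ln(42.48/39.8) + (0.0622+0.3549²/2)·2.8444) / 0.598551 = (0.065166 + 0.356053) / 0.598551 = 0.703732
d₂ = d₁ − σ√T = 0.703732 − 0.598551 = 0.105181
e^{−rT} = e^{−0.0622·2.8444} = 0.837845
N(d₁) = 0.759200,  N(d₂) = 0.541884
Call price V = S·N(d₁) − K·e^{−rT}·N(d₂) = 32.250829 − 18.069798 = 14.181031
φ(d₁) = (1/√(2π))·e^{−d₁²/2} = 0.311437
Γ = φ(d₁) / (S·σ·√T) = 0.012249

price = 14.181031
Γ = 0.012249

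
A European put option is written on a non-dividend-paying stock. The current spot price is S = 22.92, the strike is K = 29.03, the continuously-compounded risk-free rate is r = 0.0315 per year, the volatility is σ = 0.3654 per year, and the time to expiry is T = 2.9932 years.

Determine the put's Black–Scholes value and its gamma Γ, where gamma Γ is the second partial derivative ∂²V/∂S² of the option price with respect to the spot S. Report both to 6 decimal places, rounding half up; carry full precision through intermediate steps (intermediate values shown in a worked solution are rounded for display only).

σ√T = 0.3654·√2.9932 = 0.632174
d₁ = (ln(S/K) + (r+σ²/2)T) / (σ√T) = (ln(22.92/29.03) + (0.0315+0.3654²/2)·2.9932) / 0.632174 = (-0.236320 + 0.294108) / 0.632174 = 0.091411
d₂ = d₁ − σ√T = 0.091411 − 0.632174 = -0.540763
e^{−rT} = e^{−0.0315·2.9932} = 0.910023
N(−d₁) = 0.463583,  N(−d₂) = 0.705664
Put price V = K·e^{−rT}·N(−d₂) − S·N(−d₁) = 18.642211 − 10.625322 = 8.016890
φ(d₁) = (1/√(2π))·e^{−d₁²/2} = 0.397279
Γ = φ(d₁) / (S·σ·√T) = 0.027419

price = 8.016890
Γ = 0.027419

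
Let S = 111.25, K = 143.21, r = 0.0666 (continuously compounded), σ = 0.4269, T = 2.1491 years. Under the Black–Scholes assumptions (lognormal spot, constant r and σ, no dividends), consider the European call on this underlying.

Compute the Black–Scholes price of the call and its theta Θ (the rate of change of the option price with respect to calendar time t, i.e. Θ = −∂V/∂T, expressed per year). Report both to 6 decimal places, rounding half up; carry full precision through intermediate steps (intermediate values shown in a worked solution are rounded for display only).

price = 22.903754
Θ = -8.986984

σ√T = 0.4269·√2.1491 = 0.625827
d₁ = (ln(S/K) + (r+σ²/2)T) / (σ√T) = (ln(111.25/143.21) + (0.0666+0.4269²/2)·2.1491) / 0.625827 = (-0.252532 + 0.338960) / 0.625827 = 0.138102
d₂ = d₁ − σ√T = 0.138102 − 0.625827 = -0.487726
e^{−rT} = e^{−0.0666·2.1491} = 0.866641
N(d₁) = 0.554920,  N(d₂) = 0.312872
Call price V = S·N(d₁) − K·e^{−rT}·N(d₂) = 61.734845 − 38.831091 = 22.903754
φ(d₁) = (1/√(2π))·e^{−d₁²/2} = 0.395156
Θ = −S·φ(d₁)·σ/(2√T) − r·K·e^{−rT}·N(d₂) = −6.400833 − 2.586151 = -8.986984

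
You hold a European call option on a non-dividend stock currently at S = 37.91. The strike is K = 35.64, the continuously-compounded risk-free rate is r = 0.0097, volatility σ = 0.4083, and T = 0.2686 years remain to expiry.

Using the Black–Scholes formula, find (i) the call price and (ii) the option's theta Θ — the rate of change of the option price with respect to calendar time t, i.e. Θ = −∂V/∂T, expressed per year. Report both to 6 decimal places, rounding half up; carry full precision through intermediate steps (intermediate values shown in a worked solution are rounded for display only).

σ√T = 0.4083·√0.2686 = 0.211608
d₁ = (ln(S/K) + (r+σ²/2)T) / (σ√T) = (ln(37.91/35.64) + (0.0097+0.4083²/2)·0.2686) / 0.211608 = (0.061746 + 0.024994) / 0.211608 = 0.409912
d₂ = d₁ − σ√T = 0.409912 − 0.211608 = 0.198304
e^{−rT} = e^{−0.0097·0.2686} = 0.997398
N(d₁) = 0.659065,  N(d₂) = 0.578596
Call price V = S·N(d₁) − K·e^{−rT}·N(d₂) = 24.985147 − 20.567518 = 4.417628
φ(d₁) = (1/√(2π))·e^{−d₁²/2} = 0.366795
Θ = −S·φ(d₁)·σ/(2√T) − r·K·e^{−rT}·N(d₂) = −5.477387 − 0.199505 = -5.676892

price = 4.417628
Θ = -5.676892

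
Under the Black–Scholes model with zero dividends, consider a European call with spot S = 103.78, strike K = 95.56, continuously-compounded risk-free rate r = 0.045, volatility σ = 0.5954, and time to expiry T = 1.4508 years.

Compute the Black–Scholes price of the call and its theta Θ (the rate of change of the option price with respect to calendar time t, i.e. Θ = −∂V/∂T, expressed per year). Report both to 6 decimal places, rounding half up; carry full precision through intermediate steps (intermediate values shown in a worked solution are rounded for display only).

price = 34.747887
Θ = -10.494988

σ√T = 0.5954·√1.4508 = 0.717154
d₁ = (ln(S/K) + (r+σ²/2)T) / (σ√T) = (ln(103.78/95.56) + (0.045+0.5954²/2)·1.4508) / 0.717154 = (0.082519 + 0.322441) / 0.717154 = 0.564676
d₂ = d₁ − σ√T = 0.564676 − 0.717154 = -0.152478
e^{−rT} = e^{−0.045·1.4508} = 0.936800
N(d₁) = 0.713853,  N(d₂) = 0.439405
Call price V = S·N(d₁) − K·e^{−rT}·N(d₂) = 74.083669 − 39.335782 = 34.747887
φ(d₁) = (1/√(2π))·e^{−d₁²/2} = 0.340150
Θ = −S·φ(d₁)·σ/(2√T) − r·K·e^{−rT}·N(d₂) = −8.724878 − 1.770110 = -10.494988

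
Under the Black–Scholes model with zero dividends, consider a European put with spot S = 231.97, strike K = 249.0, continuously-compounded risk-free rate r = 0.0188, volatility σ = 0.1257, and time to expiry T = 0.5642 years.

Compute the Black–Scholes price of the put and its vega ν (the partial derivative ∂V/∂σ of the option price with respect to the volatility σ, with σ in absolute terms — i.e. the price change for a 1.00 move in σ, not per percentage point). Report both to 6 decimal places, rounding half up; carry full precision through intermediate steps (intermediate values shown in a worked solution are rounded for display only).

σ√T = 0.1257·√0.5642 = 0.094417
d₁ = (ln(S/K) + (r+σ²/2)T) / (σ√T) = (ln(231.97/249.0) + (0.0188+0.1257²/2)·0.5642) / 0.094417 = (-0.070845 + 0.015064) / 0.094417 = -0.590787
d₂ = d₁ − σ√T = -0.590787 − 0.094417 = -0.685205
e^{−rT} = e^{−0.0188·0.5642} = 0.989449
N(−d₁) = 0.722669,  N(−d₂) = 0.753393
Put price V = K·e^{−rT}·N(−d₂) − S·N(−d₁) = 185.615458 − 167.637412 = 17.978046
φ(d₁) = (1/√(2π))·e^{−d₁²/2} = 0.335057
ν = S·φ(d₁)·√T = 58.380475

price = 17.978046
ν = 58.380475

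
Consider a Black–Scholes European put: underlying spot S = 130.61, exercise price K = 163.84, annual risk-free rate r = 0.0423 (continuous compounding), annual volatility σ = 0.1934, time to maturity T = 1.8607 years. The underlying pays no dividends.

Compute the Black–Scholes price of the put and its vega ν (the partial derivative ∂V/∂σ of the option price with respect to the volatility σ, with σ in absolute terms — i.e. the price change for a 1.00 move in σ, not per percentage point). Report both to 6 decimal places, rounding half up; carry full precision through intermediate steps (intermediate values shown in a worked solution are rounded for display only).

σ√T = 0.1934·√1.8607 = 0.263812
d₁ = (ln(S/K) + (r+σ²/2)T) / (σ√T) = (ln(130.61/163.84) + (0.0423+0.1934²/2)·1.8607) / 0.263812 = (-0.226675 + 0.113506) / 0.263812 = -0.428974
d₂ = d₁ − σ√T = -0.428974 − 0.263812 = -0.692786
e^{−rT} = e^{−0.0423·1.8607} = 0.924310
N(−d₁) = 0.666029,  N(−d₂) = 0.755778
Put price V = K·e^{−rT}·N(−d₂) − S·N(−d₁) = 114.454264 − 86.990044 = 27.464220
φ(d₁) = (1/√(2π))·e^{−d₁²/2} = 0.363874
ν = S·φ(d₁)·√T = 64.828430

price = 27.464220
ν = 64.828430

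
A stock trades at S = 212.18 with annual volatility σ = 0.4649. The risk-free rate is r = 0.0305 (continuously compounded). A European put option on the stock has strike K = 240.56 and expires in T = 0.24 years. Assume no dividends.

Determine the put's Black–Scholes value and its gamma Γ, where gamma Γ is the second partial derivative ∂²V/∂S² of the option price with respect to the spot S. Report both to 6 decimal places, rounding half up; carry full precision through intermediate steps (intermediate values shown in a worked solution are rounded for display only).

σ√T = 0.4649·√0.24 = 0.227754
d₁ = (ln(S/K) + (r+σ²/2)T) / (σ√T) = (ln(212.18/240.56) + (0.0305+0.4649²/2)·0.24) / 0.227754 = (-0.125535 + 0.033256) / 0.227754 = -0.405169
d₂ = d₁ − σ√T = -0.405169 − 0.227754 = -0.632923
e^{−rT} = e^{−0.0305·0.24} = 0.992707
N(−d₁) = 0.657323,  N(−d₂) = 0.736608
Put price V = K·e^{−rT}·N(−d₂) − S·N(−d₁) = 175.906054 − 139.470885 = 36.435168
φ(d₁) = (1/√(2π))·e^{−d₁²/2} = 0.367505
Γ = φ(d₁) / (S·σ·√T) = 0.007605

price = 36.435168
Γ = 0.007605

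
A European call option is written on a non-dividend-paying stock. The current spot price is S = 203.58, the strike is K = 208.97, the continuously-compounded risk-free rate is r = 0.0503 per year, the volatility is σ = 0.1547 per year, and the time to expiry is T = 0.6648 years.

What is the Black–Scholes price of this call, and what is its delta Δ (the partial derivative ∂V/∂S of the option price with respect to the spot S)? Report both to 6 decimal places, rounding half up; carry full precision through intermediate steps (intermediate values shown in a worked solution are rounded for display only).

σ√T = 0.1547·√0.6648 = 0.126135
d₁ = (ln(S/K) + (r+σ²/2)T) / (σ√T) = (ln(203.58/208.97) + (0.0503+0.1547²/2)·0.6648) / 0.126135 = (-0.026132 + 0.041394) / 0.126135 = 0.121004
d₂ = d₁ − σ√T = 0.121004 − 0.126135 = -0.005131
e^{−rT} = e^{−0.0503·0.6648} = 0.967113
N(d₁) = 0.548156,  N(d₂) = 0.497953
Call price V = S·N(d₁) − K·e^{−rT}·N(d₂) = 111.593591 − 100.635139 = 10.958452
Δ = N(d₁) = 0.548156

price = 10.958452
Δ = 0.548156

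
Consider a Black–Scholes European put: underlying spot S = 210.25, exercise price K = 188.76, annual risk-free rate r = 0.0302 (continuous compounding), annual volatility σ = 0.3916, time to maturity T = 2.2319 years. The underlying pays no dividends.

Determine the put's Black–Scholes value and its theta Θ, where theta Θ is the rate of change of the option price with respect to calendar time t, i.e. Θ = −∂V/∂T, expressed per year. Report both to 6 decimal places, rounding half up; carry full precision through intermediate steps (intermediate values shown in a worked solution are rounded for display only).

price = 29.514110
Θ = -6.576348

σ√T = 0.3916·√2.2319 = 0.585033
d₁ = (ln(S/K) + (r+σ²/2)T) / (σ√T) = (ln(210.25/188.76) + (0.0302+0.3916²/2)·2.2319) / 0.585033 = (0.107821 + 0.238535) / 0.585033 = 0.592028
d₂ = d₁ − σ√T = 0.592028 − 0.585033 = 0.006996
e^{−rT} = e^{−0.0302·2.2319} = 0.934818
N(−d₁) = 0.276916,  N(−d₂) = 0.497209
Put price V = K·e^{−rT}·N(−d₂) − S·N(−d₁) = 87.735657 − 58.221548 = 29.514110
φ(d₁) = (1/√(2π))·e^{−d₁²/2} = 0.334812
Θ = −S·φ(d₁)·σ/(2√T) + r·K·e^{−rT}·N(−d₂) = −9.225965 + 2.649617 = -6.576348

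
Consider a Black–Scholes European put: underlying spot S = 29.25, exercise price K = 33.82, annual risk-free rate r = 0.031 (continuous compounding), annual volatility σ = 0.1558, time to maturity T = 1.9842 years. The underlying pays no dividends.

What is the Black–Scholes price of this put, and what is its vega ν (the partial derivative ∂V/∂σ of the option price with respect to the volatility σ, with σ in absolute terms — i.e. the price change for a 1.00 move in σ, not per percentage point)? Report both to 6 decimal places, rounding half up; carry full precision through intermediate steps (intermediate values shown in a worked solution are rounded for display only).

σ√T = 0.1558·√1.9842 = 0.219462
d₁ = (ln(S/K) + (r+σ²/2)T) / (σ√T) = (ln(29.25/33.82) + (0.031+0.1558²/2)·1.9842) / 0.219462 = (-0.145173 + 0.085592) / 0.219462 = -0.271485
d₂ = d₁ − σ√T = -0.271485 − 0.219462 = -0.490947
e^{−rT} = e^{−0.031·1.9842} = 0.940343
N(−d₁) = 0.606991,  N(−d₂) = 0.688268
Put price V = K·e^{−rT}·N(−d₂) − S·N(−d₁) = 21.888585 − 17.754483 = 4.134102
φ(d₁) = (1/√(2π))·e^{−d₁²/2} = 0.384508
ν = S·φ(d₁)·√T = 15.842512

price = 4.134102
ν = 15.842512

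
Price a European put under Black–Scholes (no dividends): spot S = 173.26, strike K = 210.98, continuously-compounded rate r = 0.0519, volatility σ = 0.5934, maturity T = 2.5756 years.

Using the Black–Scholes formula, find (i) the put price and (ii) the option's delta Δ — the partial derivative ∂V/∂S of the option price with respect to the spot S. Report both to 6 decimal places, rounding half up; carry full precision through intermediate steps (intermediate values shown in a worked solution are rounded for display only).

σ√T = 0.5934·√2.5756 = 0.952328
d₁ = (ln(S/K) + (r+σ²/2)T) / (σ√T) = (ln(173.26/210.98) + (0.0519+0.5934²/2)·2.5756) / 0.952328 = (-0.196970 + 0.587138) / 0.952328 = 0.409699
d₂ = d₁ − σ√T = 0.409699 − 0.952328 = -0.542629
e^{−rT} = e^{−0.0519·2.5756} = 0.874876
N(−d₁) = 0.341013,  N(−d₂) = 0.706307
Put price V = K·e^{−rT}·N(−d₂) − S·N(−d₁) = 130.371094 − 59.083954 = 71.287140
Δ = −N(−d₁) = -0.341013

price = 71.287140
Δ = -0.341013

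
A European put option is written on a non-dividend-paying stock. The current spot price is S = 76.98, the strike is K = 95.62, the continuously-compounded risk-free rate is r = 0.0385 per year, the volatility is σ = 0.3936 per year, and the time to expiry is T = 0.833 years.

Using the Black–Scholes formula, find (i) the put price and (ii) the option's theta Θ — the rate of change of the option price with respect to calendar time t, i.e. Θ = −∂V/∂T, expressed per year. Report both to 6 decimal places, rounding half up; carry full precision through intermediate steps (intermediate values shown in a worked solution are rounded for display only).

σ√T = 0.3936·√0.833 = 0.359234
d₁ = (ln(S/K) + (r+σ²/2)T) / (σ√T) = (ln(76.98/95.62) + (0.0385+0.3936²/2)·0.833) / 0.359234 = (-0.216836 + 0.096595) / 0.359234 = -0.334716
d₂ = d₁ − σ√T = -0.334716 − 0.359234 = -0.693950
e^{−rT} = e^{−0.0385·0.833} = 0.968438
N(−d₁) = 0.631080,  N(−d₂) = 0.756143
Put price V = K·e^{−rT}·N(−d₂) − S·N(−d₁) = 70.020420 − 48.580553 = 21.439867
φ(d₁) = (1/√(2π))·e^{−d₁²/2} = 0.377209
Θ = −S·φ(d₁)·σ/(2√T) + r·K·e^{−rT}·N(−d₂) = −6.261272 + 2.695786 = -3.565486

price = 21.439867
Θ = -3.565486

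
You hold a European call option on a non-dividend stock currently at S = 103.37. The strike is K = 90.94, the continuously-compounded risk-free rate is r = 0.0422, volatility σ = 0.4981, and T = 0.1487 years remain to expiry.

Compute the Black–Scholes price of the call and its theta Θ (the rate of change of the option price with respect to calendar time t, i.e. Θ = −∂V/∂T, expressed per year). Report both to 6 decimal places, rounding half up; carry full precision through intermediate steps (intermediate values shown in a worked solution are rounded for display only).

σ√T = 0.4981·√0.1487 = 0.192076
d₁ = (ln(S/K) + (r+σ²/2)T) / (σ√T) = (ln(103.37/90.94) + (0.0422+0.4981²/2)·0.1487) / 0.192076 = (0.128115 + 0.024722) / 0.192076 = 0.795710
d₂ = d₁ − σ√T = 0.795710 − 0.192076 = 0.603635
e^{−rT} = e^{−0.0422·0.1487} = 0.993745
N(d₁) = 0.786900,  N(d₂) = 0.726957
Call price V = S·N(d₁) − K·e^{−rT}·N(d₂) = 81.341831 − 65.695901 = 15.645930
φ(d₁) = (1/√(2π))·e^{−d₁²/2} = 0.290685
Θ = −S·φ(d₁)·σ/(2√T) − r·K·e^{−rT}·N(d₂) = −19.406526 − 2.772367 = -22.178893

price = 15.645930
Θ = -22.178893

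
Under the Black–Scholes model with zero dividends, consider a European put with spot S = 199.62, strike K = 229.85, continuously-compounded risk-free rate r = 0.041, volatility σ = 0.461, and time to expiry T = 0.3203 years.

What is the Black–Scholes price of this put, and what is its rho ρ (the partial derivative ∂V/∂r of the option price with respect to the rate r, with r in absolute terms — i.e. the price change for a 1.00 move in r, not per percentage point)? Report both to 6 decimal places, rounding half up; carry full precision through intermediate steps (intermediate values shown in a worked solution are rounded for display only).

σ√T = 0.461·√0.3203 = 0.260903
d₁ = (ln(S/K) + (r+σ²/2)T) / (σ√T) = (ln(199.62/229.85) + (0.041+0.461²/2)·0.3203) / 0.260903 = (-0.141011 + 0.047168) / 0.260903 = -0.359688
d₂ = d₁ − σ√T = -0.359688 − 0.260903 = -0.620591
e^{−rT} = e^{−0.041·0.3203} = 0.986954
N(−d₁) = 0.640460,  N(−d₂) = 0.732566
Put price V = K·e^{−rT}·N(−d₂) − S·N(−d₁) = 166.183480 − 127.848601 = 38.334880
ρ = −K·T·e^{−rT}·N(−d₂) = -53.228569

price = 38.334880
ρ = -53.228569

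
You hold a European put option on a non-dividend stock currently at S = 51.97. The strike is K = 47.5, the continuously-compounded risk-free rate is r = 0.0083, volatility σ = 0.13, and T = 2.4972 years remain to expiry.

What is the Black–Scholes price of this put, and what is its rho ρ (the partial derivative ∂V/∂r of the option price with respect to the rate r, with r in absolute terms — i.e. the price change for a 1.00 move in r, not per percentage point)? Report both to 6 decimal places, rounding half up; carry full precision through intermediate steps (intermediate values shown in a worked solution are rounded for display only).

σ√T = 0.13·√2.4972 = 0.205433
d₁ = (ln(S/K) + (r+σ²/2)T) / (σ√T) = (ln(51.97/47.5) + (0.0083+0.13²/2)·2.4972) / 0.205433 = (0.089937 + 0.041828) / 0.205433 = 0.641402
d₂ = d₁ − σ√T = 0.641402 − 0.205433 = 0.435969
e^{−rT} = e^{−0.0083·2.4972} = 0.979487
N(−d₁) = 0.260631,  N(−d₂) = 0.331430
Put price V = K·e^{−rT}·N(−d₂) − S·N(−d₁) = 15.419969 − 13.544986 = 1.874983
ρ = −K·T·e^{−rT}·N(−d₂) = -38.506746

price = 1.874983
ρ = -38.506746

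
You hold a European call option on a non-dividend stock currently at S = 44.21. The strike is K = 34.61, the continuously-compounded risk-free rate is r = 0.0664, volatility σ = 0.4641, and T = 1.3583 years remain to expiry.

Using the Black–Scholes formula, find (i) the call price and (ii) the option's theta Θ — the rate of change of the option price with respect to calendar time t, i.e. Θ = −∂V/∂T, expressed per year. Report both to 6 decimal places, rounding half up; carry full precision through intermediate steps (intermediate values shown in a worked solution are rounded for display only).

price = 15.825265
Θ = -3.700118

σ√T = 0.4641·√1.3583 = 0.540891
d₁ = (ln(S/K) + (r+σ²/2)T) / (σ√T) = (ln(44.21/34.61) + (0.0664+0.4641²/2)·1.3583) / 0.540891 = (0.244808 + 0.236472) / 0.540891 = 0.889793
d₂ = d₁ − σ√T = 0.889793 − 0.540891 = 0.348903
e^{−rT} = e^{−0.0664·1.3583} = 0.913757
N(d₁) = 0.813212,  N(d₂) = 0.636419
Call price V = S·N(d₁) − K·e^{−rT}·N(d₂) = 35.952082 − 20.126817 = 15.825265
φ(d₁) = (1/√(2π))·e^{−d₁²/2} = 0.268527
Θ = −S·φ(d₁)·σ/(2√T) − r·K·e^{−rT}·N(d₂) = −2.363697 − 1.336421 = -3.700118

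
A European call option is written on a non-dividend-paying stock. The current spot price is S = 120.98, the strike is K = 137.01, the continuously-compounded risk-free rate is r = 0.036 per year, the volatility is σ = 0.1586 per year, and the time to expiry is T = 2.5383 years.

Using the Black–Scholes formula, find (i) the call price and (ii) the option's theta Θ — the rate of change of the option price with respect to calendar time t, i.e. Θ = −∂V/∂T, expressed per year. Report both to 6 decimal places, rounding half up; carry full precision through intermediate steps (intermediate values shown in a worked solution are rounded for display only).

σ√T = 0.1586·√2.5383 = 0.252682
d₁ = (ln(S/K) + (r+σ²/2)T) / (σ√T) = (ln(120.98/137.01) + (0.036+0.1586²/2)·2.5383) / 0.252682 = (-0.124429 + 0.123303) / 0.252682 = -0.004455
d₂ = d₁ − σ√T = -0.004455 − 0.252682 = -0.257137
e^{−rT} = e^{−0.036·2.5383} = 0.912672
N(d₁) = 0.498223,  N(d₂) = 0.398536
Call price V = S·N(d₁) − K·e^{−rT}·N(d₂) = 60.274980 − 49.835055 = 10.439925
φ(d₁) = (1/√(2π))·e^{−d₁²/2} = 0.398938
Θ = −S·φ(d₁)·σ/(2√T) − r·K·e^{−rT}·N(d₂) = −2.402266 − 1.794062 = -4.196328

price = 10.439925
Θ = -4.196328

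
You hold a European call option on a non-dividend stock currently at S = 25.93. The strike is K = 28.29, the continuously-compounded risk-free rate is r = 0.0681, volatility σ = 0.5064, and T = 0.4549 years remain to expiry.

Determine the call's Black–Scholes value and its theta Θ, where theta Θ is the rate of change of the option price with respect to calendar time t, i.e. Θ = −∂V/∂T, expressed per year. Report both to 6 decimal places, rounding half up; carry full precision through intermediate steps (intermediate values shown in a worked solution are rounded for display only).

σ√T = 0.5064·√0.4549 = 0.341548
d₁ = (ln(S/K) + (r+σ²/2)T) / (σ√T) = (ln(25.93/28.29) + (0.0681+0.5064²/2)·0.4549) / 0.341548 = (-0.087108 + 0.089306) / 0.341548 = 0.006437
d₂ = d₁ − σ√T = 0.006437 − 0.341548 = -0.335111
e^{−rT} = e^{−0.0681·0.4549} = 0.969496
N(d₁) = 0.502568,  N(d₂) = 0.368771
Call price V = S·N(d₁) − K·e^{−rT}·N(d₂) = 13.031583 − 10.114288 = 2.917296
φ(d₁) = (1/√(2π))·e^{−d₁²/2} = 0.398934
Θ = −S·φ(d₁)·σ/(2√T) − r·K·e^{−rT}·N(d₂) = −3.883375 − 0.688783 = -4.572158

price = 2.917296
Θ = -4.572158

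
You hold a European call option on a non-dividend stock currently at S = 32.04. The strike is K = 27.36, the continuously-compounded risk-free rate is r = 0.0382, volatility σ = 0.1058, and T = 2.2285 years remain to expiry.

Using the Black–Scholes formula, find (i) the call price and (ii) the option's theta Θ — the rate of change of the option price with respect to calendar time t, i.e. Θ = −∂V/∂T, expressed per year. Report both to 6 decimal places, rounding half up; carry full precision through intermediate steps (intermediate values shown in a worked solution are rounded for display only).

price = 7.032623
Θ = -1.012980

σ√T = 0.1058·√2.2285 = 0.157940
d₁ = (ln(S/K) + (r+σ²/2)T) / (σ√T) = (ln(32.04/27.36) + (0.0382+0.1058²/2)·2.2285) / 0.157940 = (0.157903 + 0.097601) / 0.157940 = 1.617730
d₂ = d₁ − σ√T = 1.617730 − 0.157940 = 1.459790
e^{−rT} = e^{−0.0382·2.2285} = 0.918394
N(d₁) = 0.947140,  N(d₂) = 0.927826
Call price V = S·N(d₁) − K·e^{−rT}·N(d₂) = 30.346354 − 23.313731 = 7.032623
φ(d₁) = (1/√(2π))·e^{−d₁²/2} = 0.107801
Θ = −S·φ(d₁)·σ/(2√T) − r·K·e^{−rT}·N(d₂) = −0.122396 − 0.890585 = -1.012980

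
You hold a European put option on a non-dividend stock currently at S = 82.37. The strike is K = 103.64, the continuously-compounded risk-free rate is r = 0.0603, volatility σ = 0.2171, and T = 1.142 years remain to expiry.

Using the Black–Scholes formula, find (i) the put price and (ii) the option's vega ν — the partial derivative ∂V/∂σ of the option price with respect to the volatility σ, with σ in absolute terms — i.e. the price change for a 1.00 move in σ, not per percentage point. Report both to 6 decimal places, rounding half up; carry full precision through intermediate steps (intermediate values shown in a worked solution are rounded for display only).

price = 17.354926
ν = 29.727014

σ√T = 0.2171·√1.142 = 0.232003
d₁ = (ln(S/K) + (r+σ²/2)T) / (σ√T) = (ln(82.37/103.64) + (0.0603+0.2171²/2)·1.142) / 0.232003 = (-0.229702 + 0.095775) / 0.232003 = -0.577264
d₂ = d₁ − σ√T = -0.577264 − 0.232003 = -0.809267
e^{−rT} = e^{−0.0603·1.142} = 0.933455
N(−d₁) = 0.718120,  N(−d₂) = 0.790819
Put price V = K·e^{−rT}·N(−d₂) − S·N(−d₁) = 76.506436 − 59.151510 = 17.354926
φ(d₁) = (1/√(2π))·e^{−d₁²/2} = 0.337714
ν = S·φ(d₁)·√T = 29.727014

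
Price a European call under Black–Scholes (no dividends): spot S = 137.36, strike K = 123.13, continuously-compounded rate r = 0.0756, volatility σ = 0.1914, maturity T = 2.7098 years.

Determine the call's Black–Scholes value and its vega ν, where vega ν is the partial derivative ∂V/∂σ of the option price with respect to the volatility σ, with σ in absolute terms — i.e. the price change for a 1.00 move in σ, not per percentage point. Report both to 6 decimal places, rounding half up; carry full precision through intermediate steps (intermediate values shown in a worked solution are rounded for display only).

price = 40.111571
ν = 46.305822

σ√T = 0.1914·√2.7098 = 0.315073
d₁ = (ln(S/K) + (r+σ²/2)T) / (σ√T) = (ln(137.36/123.13) + (0.0756+0.1914²/2)·2.7098) / 0.315073 = (0.109365 + 0.254496) / 0.315073 = 1.154848
d₂ = d₁ − σ√T = 1.154848 − 0.315073 = 0.839775
e^{−rT} = e^{−0.0756·2.7098} = 0.814761
N(d₁) = 0.875924,  N(d₂) = 0.799483
Call price V = S·N(d₁) − K·e^{−rT}·N(d₂) = 120.316861 − 80.205289 = 40.111571
φ(d₁) = (1/√(2π))·e^{−d₁²/2} = 0.204789
ν = S·φ(d₁)·√T = 46.305822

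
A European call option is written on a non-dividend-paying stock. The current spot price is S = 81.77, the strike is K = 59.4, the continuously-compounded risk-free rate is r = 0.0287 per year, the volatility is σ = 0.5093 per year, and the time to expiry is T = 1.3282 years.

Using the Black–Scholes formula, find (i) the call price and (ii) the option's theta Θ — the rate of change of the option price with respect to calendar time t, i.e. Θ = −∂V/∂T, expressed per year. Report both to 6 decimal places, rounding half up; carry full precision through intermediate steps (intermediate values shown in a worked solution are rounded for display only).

σ√T = 0.5093·√1.3282 = 0.586956
d₁ = (ln(S/K) + (r+σ²/2)T) / (σ√T) = (ln(81.77/59.4) + (0.0287+0.5093²/2)·1.3282) / 0.586956 = (0.319616 + 0.210378) / 0.586956 = 0.902954
d₂ = d₁ − σ√T = 0.902954 − 0.586956 = 0.315998
e^{−rT} = e^{−0.0287·1.3282} = 0.962598
N(d₁) = 0.816725,  N(d₂) = 0.623998
Call price V = S·N(d₁) − K·e^{−rT}·N(d₂) = 66.783591 − 35.679163 = 31.104427
φ(d₁) = (1/√(2π))·e^{−d₁²/2} = 0.265378
Θ = −S·φ(d₁)·σ/(2√T) − r·K·e^{−rT}·N(d₂) = −4.794797 − 1.023992 = -5.818789

price = 31.104427
Θ = -5.818789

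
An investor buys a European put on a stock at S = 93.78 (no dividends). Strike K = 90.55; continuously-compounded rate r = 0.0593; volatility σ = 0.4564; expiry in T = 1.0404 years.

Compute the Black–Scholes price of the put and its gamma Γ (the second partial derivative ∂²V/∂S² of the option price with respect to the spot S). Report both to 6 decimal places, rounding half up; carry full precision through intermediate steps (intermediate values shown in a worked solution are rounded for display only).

σ√T = 0.4564·√1.0404 = 0.465528
d₁ = (ln(S/K) + (r+σ²/2)T) / (σ√T) = (ln(93.78/90.55) + (0.0593+0.4564²/2)·1.0404) / 0.465528 = (0.035049 + 0.170054) / 0.465528 = 0.440582
d₂ = d₁ − σ√T = 0.440582 − 0.465528 = -0.024946
e^{−rT} = e^{−0.0593·1.0404} = 0.940169
N(−d₁) = 0.329758,  N(−d₂) = 0.509951
Put price V = K·e^{−rT}·N(−d₂) − S·N(−d₁) = 43.413294 − 30.924684 = 12.488610
φ(d₁) = (1/√(2π))·e^{−d₁²/2} = 0.362042
Γ = φ(d₁) / (S·σ·√T) = 0.008293

price = 12.488610
Γ = 0.008293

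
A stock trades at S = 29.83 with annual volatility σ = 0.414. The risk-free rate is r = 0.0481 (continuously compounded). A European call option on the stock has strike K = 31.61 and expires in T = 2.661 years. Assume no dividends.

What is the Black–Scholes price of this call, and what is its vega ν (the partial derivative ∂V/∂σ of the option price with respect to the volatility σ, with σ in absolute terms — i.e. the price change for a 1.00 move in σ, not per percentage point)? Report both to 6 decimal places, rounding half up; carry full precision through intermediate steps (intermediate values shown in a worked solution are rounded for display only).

price = 8.668199
ν = 17.610964

σ√T = 0.414·√2.661 = 0.675340
d₁ = (ln(S/K) + (r+σ²/2)T) / (σ√T) = (ln(29.83/31.61) + (0.0481+0.414²/2)·2.661) / 0.675340 = (-0.057959 + 0.356036) / 0.675340 = 0.441374
d₂ = d₁ − σ√T = 0.441374 − 0.675340 = -0.233967
e^{−rT} = e^{−0.0481·2.661} = 0.879859
N(d₁) = 0.670529,  N(d₂) = 0.407505
Call price V = S·N(d₁) − K·e^{−rT}·N(d₂) = 20.001873 − 11.333674 = 8.668199
φ(d₁) = (1/√(2π))·e^{−d₁²/2} = 0.361916
ν = S·φ(d₁)·√T = 17.610964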